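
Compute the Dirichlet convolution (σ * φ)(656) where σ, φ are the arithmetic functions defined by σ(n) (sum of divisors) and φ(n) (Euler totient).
(σ * φ)(656) = 6560

Divisors of 656: [1, 2, 4, 8, 16, 41, 82, 164, 328, 656]. For each d | 656:
  d = 1: σ(1) · φ(656/1) = 1 · 320 = 320
  d = 2: σ(2) · φ(656/2) = 3 · 160 = 480
  d = 4: σ(4) · φ(656/4) = 7 · 80 = 560
  d = 8: σ(8) · φ(656/8) = 15 · 40 = 600
  d = 16: σ(16) · φ(656/16) = 31 · 40 = 1240
  d = 41: σ(41) · φ(656/41) = 42 · 8 = 336
  d = 82: σ(82) · φ(656/82) = 126 · 4 = 504
  d = 164: σ(164) · φ(656/164) = 294 · 2 = 588
  d = 328: σ(328) · φ(656/328) = 630 · 1 = 630
  d = 656: σ(656) · φ(656/656) = 1302 · 1 = 1302
Summing: (σ * φ)(656) = 320 + 480 + 560 + 600 + 1240 + 336 + 504 + 588 + 630 + 1302 = 6560.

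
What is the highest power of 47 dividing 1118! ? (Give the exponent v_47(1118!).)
v_47(1118!) = 23

Legendre's formula: v_p(n!) = Σ_{k ≥ 1} ⌊n / p^k⌋. For p = 47, n = 1118, the terms are:
  ⌊1118/47^1⌋ = ⌊1118/47⌋ = 23
(the next term ⌊1118/47^2⌋ = 0, terminating the sum). Summing: v_47(1118!) = 23 = 23.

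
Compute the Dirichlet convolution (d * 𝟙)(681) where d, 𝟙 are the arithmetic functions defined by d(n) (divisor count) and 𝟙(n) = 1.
(d * 𝟙)(681) = 9

Divisors of 681: [1, 3, 227, 681]. For each d | 681:
  d = 1: d(1) · 𝟙(681/1) = 1 · 1 = 1
  d = 3: d(3) · 𝟙(681/3) = 2 · 1 = 2
  d = 227: d(227) · 𝟙(681/227) = 2 · 1 = 2
  d = 681: d(681) · 𝟙(681/681) = 4 · 1 = 4
Summing: (d * 𝟙)(681) = 1 + 2 + 2 + 4 = 9.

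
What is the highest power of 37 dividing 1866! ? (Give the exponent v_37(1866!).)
v_37(1866!) = 51

Legendre's formula: v_p(n!) = Σ_{k ≥ 1} ⌊n / p^k⌋. For p = 37, n = 1866, the terms are:
  ⌊1866/37^1⌋ = ⌊1866/37⌋ = 50
  ⌊1866/37^2⌋ = ⌊1866/1369⌋ = 1
(the next term ⌊1866/37^3⌋ = 0, terminating the sum). Summing: v_37(1866!) = 50 + 1 = 51.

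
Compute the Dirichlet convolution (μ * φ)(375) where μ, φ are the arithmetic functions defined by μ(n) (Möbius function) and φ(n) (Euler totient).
(μ * φ)(375) = 80

Divisors of 375: [1, 3, 5, 15, 25, 75, 125, 375]. For each d | 375:
  d = 1: μ(1) · φ(375/1) = 1 · 200 = 200
  d = 3: μ(3) · φ(375/3) = -1 · 100 = -100
  d = 5: μ(5) · φ(375/5) = -1 · 40 = -40
  d = 15: μ(15) · φ(375/15) = 1 · 20 = 20
  d = 25: μ(25) · φ(375/25) = 0 · 8 = 0
  d = 75: μ(75) · φ(375/75) = 0 · 4 = 0
  d = 125: μ(125) · φ(375/125) = 0 · 2 = 0
  d = 375: μ(375) · φ(375/375) = 0 · 1 = 0
Summing: (μ * φ)(375) = 200 + -100 + -40 + 20 + 0 + 0 + 0 + 0 = 80.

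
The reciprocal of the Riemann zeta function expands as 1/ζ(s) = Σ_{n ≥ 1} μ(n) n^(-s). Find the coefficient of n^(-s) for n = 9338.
μ(9338) = 1

Factor n = 9338 = 2 · 7 · 23 · 29. μ(n) = 0 if any exponent ≥ 2 (not squarefree); otherwise μ(n) = (−1)^{ω(n)} where ω(n) is the number of distinct prime factors. Applying: μ(9338) = 1.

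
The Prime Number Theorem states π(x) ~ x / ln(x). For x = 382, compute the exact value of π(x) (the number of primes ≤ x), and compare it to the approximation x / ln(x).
π(382) = 75;  x/ln(x) ≈ 64.25;  relative error ≈ 14.33%.

Directly count primes up to 382: π(382) = 75. The PNT approximation gives 382/ln(382) ≈ 382/5.94542 ≈ 64.25. Relative error (π(x) − x/ln(x)) / π(x) ≈ 14.33%; the approximation is known to undercount slightly (Li(x) is a better estimate).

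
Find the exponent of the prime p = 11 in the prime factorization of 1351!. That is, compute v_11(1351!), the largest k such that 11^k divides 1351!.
v_11(1351!) = 134

Legendre's formula: v_p(n!) = Σ_{k ≥ 1} ⌊n / p^k⌋. For p = 11, n = 1351, the terms are:
  ⌊1351/11^1⌋ = ⌊1351/11⌋ = 122
  ⌊1351/11^2⌋ = ⌊1351/121⌋ = 11
  ⌊1351/11^3⌋ = ⌊1351/1331⌋ = 1
(the next term ⌊1351/11^4⌋ = 0, terminating the sum). Summing: v_11(1351!) = 122 + 11 + 1 = 134.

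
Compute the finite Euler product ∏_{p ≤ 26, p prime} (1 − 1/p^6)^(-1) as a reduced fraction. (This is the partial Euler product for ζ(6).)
∏ = 7921457489978054880231124911875/7786417203783354362865572118528

The primes p ≤ 26 are [2, 3, 5, 7, 11, 13, 17, 19, 23]. For each prime, (1 − 1/p^6)^(-1) = p^6 / (p^6 − 1). The product is (1 − 1/2^6)^(-1), (1 − 1/3^6)^(-1), (1 − 1/5^6)^(-1), (1 − 1/7^6)^(-1), (1 − 1/11^6)^(-1), (1 − 1/13^6)^(-1), (1 − 1/17^6)^(-1), (1 − 1/19^6)^(-1), (1 − 1/23^6)^(-1) = ∏ p^6 / (p^6 − 1) = 7921457489978054880231124911875/7786417203783354362865572118528.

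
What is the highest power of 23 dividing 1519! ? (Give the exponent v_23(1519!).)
v_23(1519!) = 68

Legendre's formula: v_p(n!) = Σ_{k ≥ 1} ⌊n / p^k⌋. For p = 23, n = 1519, the terms are:
  ⌊1519/23^1⌋ = ⌊1519/23⌋ = 66
  ⌊1519/23^2⌋ = ⌊1519/529⌋ = 2
(the next term ⌊1519/23^3⌋ = 0, terminating the sum). Summing: v_23(1519!) = 66 + 2 = 68.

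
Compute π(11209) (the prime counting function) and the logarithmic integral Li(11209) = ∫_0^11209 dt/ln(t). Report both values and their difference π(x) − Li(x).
π(11209) = 1356;  Li(11209) ≈ 1376.58;  π(x) − Li(x) ≈ -20.58.

Direct count of primes ≤ 11209 gives π(11209) = 1356. Numerical evaluation of the logarithmic integral gives Li(11209) ≈ 1376.58. The difference π(x) − Li(x) ≈ -20.58 is typically negative for small/moderate x (Li(x) overestimates), though Littlewood's theorem shows this sign changes infinitely often.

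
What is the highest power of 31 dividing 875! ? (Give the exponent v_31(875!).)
v_31(875!) = 28

Legendre's formula: v_p(n!) = Σ_{k ≥ 1} ⌊n / p^k⌋. For p = 31, n = 875, the terms are:
  ⌊875/31^1⌋ = ⌊875/31⌋ = 28
(the next term ⌊875/31^2⌋ = 0, terminating the sum). Summing: v_31(875!) = 28 = 28.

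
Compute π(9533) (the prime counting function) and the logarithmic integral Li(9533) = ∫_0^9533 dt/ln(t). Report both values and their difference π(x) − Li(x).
π(9533) = 1180;  Li(9533) ≈ 1195.30;  π(x) − Li(x) ≈ -15.30.

Direct count of primes ≤ 9533 gives π(9533) = 1180. Numerical evaluation of the logarithmic integral gives Li(9533) ≈ 1195.30. The difference π(x) − Li(x) ≈ -15.30 is typically negative for small/moderate x (Li(x) overestimates), though Littlewood's theorem shows this sign changes infinitely often.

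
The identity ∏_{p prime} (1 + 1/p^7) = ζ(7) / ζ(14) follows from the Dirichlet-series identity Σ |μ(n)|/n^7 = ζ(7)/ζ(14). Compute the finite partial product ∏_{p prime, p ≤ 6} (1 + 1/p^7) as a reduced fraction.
∏ = 306266941/303750000

The primes p ≤ 6 are [2, 3, 5]. For each, (1 + 1/p^7) = (p^7 + 1)/p^7. Multiplying these fractions over p ∈ [2, 3, 5] gives 306266941/303750000. (In the limit P → ∞ this tends to ζ(7)/ζ(14).)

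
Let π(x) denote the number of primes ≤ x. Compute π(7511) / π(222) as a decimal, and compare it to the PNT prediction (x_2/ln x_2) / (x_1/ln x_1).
π(7511)/π(222) = 951/47 ≈ 20.2340;  PNT prediction ≈ 20.4827.

π(222) = 47 and π(7511) = 951, so π(7511)/π(222) ≈ 20.2340. The PNT-predicted ratio is (7511/ln(7511)) / (222/ln(222)) ≈ 20.4827. The two agree to within a few percent, as expected.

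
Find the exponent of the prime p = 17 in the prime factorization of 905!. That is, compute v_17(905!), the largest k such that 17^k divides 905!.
v_17(905!) = 56

Legendre's formula: v_p(n!) = Σ_{k ≥ 1} ⌊n / p^k⌋. For p = 17, n = 905, the terms are:
  ⌊905/17^1⌋ = ⌊905/17⌋ = 53
  ⌊905/17^2⌋ = ⌊905/289⌋ = 3
(the next term ⌊905/17^3⌋ = 0, terminating the sum). Summing: v_17(905!) = 53 + 3 = 56.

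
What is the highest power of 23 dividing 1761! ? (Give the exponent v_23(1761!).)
v_23(1761!) = 79

Legendre's formula: v_p(n!) = Σ_{k ≥ 1} ⌊n / p^k⌋. For p = 23, n = 1761, the terms are:
  ⌊1761/23^1⌋ = ⌊1761/23⌋ = 76
  ⌊1761/23^2⌋ = ⌊1761/529⌋ = 3
(the next term ⌊1761/23^3⌋ = 0, terminating the sum). Summing: v_23(1761!) = 76 + 3 = 79.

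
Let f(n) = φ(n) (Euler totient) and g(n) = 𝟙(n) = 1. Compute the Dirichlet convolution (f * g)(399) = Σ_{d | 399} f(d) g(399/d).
(φ * 𝟙)(399) = 399

Divisors of 399: [1, 3, 7, 19, 21, 57, 133, 399]. For each d | 399:
  d = 1: φ(1) · 𝟙(399/1) = 1 · 1 = 1
  d = 3: φ(3) · 𝟙(399/3) = 2 · 1 = 2
  d = 7: φ(7) · 𝟙(399/7) = 6 · 1 = 6
  d = 19: φ(19) · 𝟙(399/19) = 18 · 1 = 18
  d = 21: φ(21) · 𝟙(399/21) = 12 · 1 = 12
  d = 57: φ(57) · 𝟙(399/57) = 36 · 1 = 36
  d = 133: φ(133) · 𝟙(399/133) = 108 · 1 = 108
  d = 399: φ(399) · 𝟙(399/399) = 216 · 1 = 216
Summing: (φ * 𝟙)(399) = 1 + 2 + 6 + 18 + 12 + 36 + 108 + 216 = 399.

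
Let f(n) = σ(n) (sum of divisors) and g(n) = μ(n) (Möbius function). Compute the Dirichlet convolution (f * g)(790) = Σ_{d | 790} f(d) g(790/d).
(σ * μ)(790) = 790

Divisors of 790: [1, 2, 5, 10, 79, 158, 395, 790]. For each d | 790:
  d = 1: σ(1) · μ(790/1) = 1 · -1 = -1
  d = 2: σ(2) · μ(790/2) = 3 · 1 = 3
  d = 5: σ(5) · μ(790/5) = 6 · 1 = 6
  d = 10: σ(10) · μ(790/10) = 18 · -1 = -18
  d = 79: σ(79) · μ(790/79) = 80 · 1 = 80
  d = 158: σ(158) · μ(790/158) = 240 · -1 = -240
  d = 395: σ(395) · μ(790/395) = 480 · -1 = -480
  d = 790: σ(790) · μ(790/790) = 1440 · 1 = 1440
Summing: (σ * μ)(790) = -1 + 3 + 6 + -18 + 80 + -240 + -480 + 1440 = 790.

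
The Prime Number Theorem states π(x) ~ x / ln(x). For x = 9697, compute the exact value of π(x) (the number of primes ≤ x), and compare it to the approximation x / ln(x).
π(9697) = 1197;  x/ln(x) ≈ 1056.37;  relative error ≈ 11.75%.

Directly count primes up to 9697: π(9697) = 1197. The PNT approximation gives 9697/ln(9697) ≈ 9697/9.17957 ≈ 1056.37. Relative error (π(x) − x/ln(x)) / π(x) ≈ 11.75%; the approximation is known to undercount slightly (Li(x) is a better estimate).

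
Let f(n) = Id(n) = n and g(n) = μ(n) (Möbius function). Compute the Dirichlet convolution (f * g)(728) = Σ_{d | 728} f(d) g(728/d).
(Id * μ)(728) = 288

Divisors of 728: [1, 2, 4, 7, 8, 13, 14, 26, 28, 52, 56, 91, 104, 182, 364, 728]. For each d | 728:
  d = 1: Id(1) · μ(728/1) = 1 · 0 = 0
  d = 2: Id(2) · μ(728/2) = 2 · 0 = 0
  d = 4: Id(4) · μ(728/4) = 4 · -1 = -4
  d = 7: Id(7) · μ(728/7) = 7 · 0 = 0
  d = 8: Id(8) · μ(728/8) = 8 · 1 = 8
  d = 13: Id(13) · μ(728/13) = 13 · 0 = 0
  d = 14: Id(14) · μ(728/14) = 14 · 0 = 0
  d = 26: Id(26) · μ(728/26) = 26 · 0 = 0
  d = 28: Id(28) · μ(728/28) = 28 · 1 = 28
  d = 52: Id(52) · μ(728/52) = 52 · 1 = 52
  d = 56: Id(56) · μ(728/56) = 56 · -1 = -56
  d = 91: Id(91) · μ(728/91) = 91 · 0 = 0
  d = 104: Id(104) · μ(728/104) = 104 · -1 = -104
  d = 182: Id(182) · μ(728/182) = 182 · 0 = 0
  d = 364: Id(364) · μ(728/364) = 364 · -1 = -364
  d = 728: Id(728) · μ(728/728) = 728 · 1 = 728
Summing: (Id * μ)(728) = 0 + 0 + -4 + 0 + 8 + 0 + 0 + 0 + 28 + 52 + -56 + 0 + -104 + 0 + -364 + 728 = 288.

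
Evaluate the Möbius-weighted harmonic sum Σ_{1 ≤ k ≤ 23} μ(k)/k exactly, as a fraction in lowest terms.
Σ μ(k)/k = -249979/223092870

Values of μ(k) for 1 ≤ k ≤ 23: μ(1) = 1, μ(2) = -1, μ(3) = -1, μ(5) = -1, μ(6) = 1, μ(7) = -1, μ(10) = 1, μ(11) = -1, μ(13) = -1, μ(14) = 1, μ(15) = 1, μ(17) = -1, μ(19) = -1, μ(21) = 1, μ(22) = 1, μ(23) = -1, with μ = 0 on non-squarefree integers. Summing μ(k)/k for k where μ(k) ≠ 0 gives -249979/223092870 ≈ -0.0011. (PNT ⟺ this sum → 0 as n → ∞.)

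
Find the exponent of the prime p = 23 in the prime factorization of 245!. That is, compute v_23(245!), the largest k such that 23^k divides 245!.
v_23(245!) = 10

Legendre's formula: v_p(n!) = Σ_{k ≥ 1} ⌊n / p^k⌋. For p = 23, n = 245, the terms are:
  ⌊245/23^1⌋ = ⌊245/23⌋ = 10
(the next term ⌊245/23^2⌋ = 0, terminating the sum). Summing: v_23(245!) = 10 = 10.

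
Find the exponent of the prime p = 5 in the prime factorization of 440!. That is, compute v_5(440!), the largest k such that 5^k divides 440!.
v_5(440!) = 108

Legendre's formula: v_p(n!) = Σ_{k ≥ 1} ⌊n / p^k⌋. For p = 5, n = 440, the terms are:
  ⌊440/5^1⌋ = ⌊440/5⌋ = 88
  ⌊440/5^2⌋ = ⌊440/25⌋ = 17
  ⌊440/5^3⌋ = ⌊440/125⌋ = 3
(the next term ⌊440/5^4⌋ = 0, terminating the sum). Summing: v_5(440!) = 88 + 17 + 3 = 108.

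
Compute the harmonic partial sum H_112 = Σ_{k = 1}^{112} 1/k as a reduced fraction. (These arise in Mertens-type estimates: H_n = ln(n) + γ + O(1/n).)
H_112 = 815184434573383335650686014939192934428778620497/153803387341307877636928566091115101174034840640

Direct summation: H_112 = 1 + 1/2 + ... + 1/112. The least common denominator is lcm(1, ..., 112) = 8459186303771933270031071135011330564571916235200; over this denominator the numerator is 8459186303771933270031071135011330564571916235200 + 4229593151885966635015535567505665282285958117600 + 2819728767923977756677023711670443521523972078400 + 2114796575942983317507767783752832641142979058800 + 1691837260754386654006214227002266112914383247040 + 1409864383961988878338511855835221760761986039200 + 1208455186253133324290153019287332937795988033600 + 1057398287971491658753883891876416320571489529400 + 939909589307992585559007903890147840507990692800 + 845918630377193327003107113501133056457191623520 + 769016936706539388184642830455575505870174203200 + 704932191980994439169255927917610880380993019600 + 650706638751687174617774702693179274197839710400 + 604227593126566662145076509643666468897994016800 + 563945753584795551335404742334088704304794415680 + 528699143985745829376941945938208160285744764700 + 497599194339525486472415949118313562621877425600 + 469954794653996292779503951945073920253995346400 + 445220331777470172106898480790070029714311380800 + 422959315188596663501553556750566528228595811760 + 402818395417711108096717673095777645931996011200 + 384508468353269694092321415227787752935087101600 + 367790708859649272610046571087449154981387662400 + 352466095990497219584627963958805440190496509800 + 338367452150877330801242845400453222582876649408 + 325353319375843587308887351346589637098919855200 + 313303196435997528519669301296715946835996897600 + 302113796563283331072538254821833234448997008400 + 291696079440411492070036935690045881536962628800 + 281972876792397775667702371167044352152397207840 + 272876977541030105484873262419720340792642459200 + 264349571992872914688470972969104080142872382350 + 256338978902179796061547610151858501956724734400 + 248799597169762743236207974559156781310938712800 + 241691037250626664858030603857466587559197606720 + 234977397326998146389751975972536960126997673200 + 228626656858700899190028949594900826069511249600 + 222610165888735086053449240395035014857155690400 + 216902212917229058205924900897726424732613236800 + 211479657594298331750776778375283264114297905880 + 206321617165169104147099295975886111331022347200 + 201409197708855554048358836547888822965998005600 + 196725262878417052791420258953751873594695726400 + 192254234176634847046160707613893876467543550800 + 187981917861598517111801580778029568101598138560 + 183895354429824636305023285543724577490693831200 + 179982687314296452553852577340666607756849281600 + 176233047995248609792313981979402720095248254900 + 172636455179019046327164717041047562542284004800 + 169183726075438665400621422700226611291438324704 + 165866398113175162157471983039437854207292475200 + 162676659687921793654443675673294818549459927600 + 159607288750413835283605115754930765369281438400 + 156651598217998764259834650648357973417998448800 + 153803387341307877636928566091115101174034840640 + 151056898281641665536269127410916617224498504200 + 148406777259156724035632826930023343238103793600 + 145848039720205746035018467845022940768481314400 + 143376039046981919831035103983242890924947732800 + 140986438396198887833851185583522176076198603920 + 138675185307736610984115920246087386304457643200 + 136438488770515052742436631209860170396321229600 + 134272798472570369365572557698592548643998670400 + 132174785996436457344235486484552040071436191175 + 130141327750337434923554940538635854839567942080 + 128169489451089898030773805075929250978362367200 + 126256511996596018955687628880766127829431585600 + 124399798584881371618103987279578390655469356400 + 122596902953216424203348857029149718327129220800 + 120845518625313332429015301928733293779598803360 + 119143469067210327746916494859314514993970651200 + 117488698663499073194875987986268480063498836600 + 115879264435231962603165358013853843350300222400 + 114313328429350449595014474797450413034755624800 + 112789150716959110267080948466817740860958883136 + 111305082944367543026724620197517507428577845200 + 109859562386648484026377547207939357981453457600 + 108451106458614529102962450448863212366306618400 + 107078307642682699620646470063434564108505268800 + 105739828797149165875388389187641632057148952940 + 104434398811999176173223100432238648945332299200 + 103160808582584552073549647987943055665511173600 + 101917907274360641807603266686883500777974894400 + 100704598854427777024179418273944411482999002800 + 99519838867905097294483189823662712524375485120 + 98362631439208526395710129476875936797347863200 + 97232026480137164023345645230015293845654209600 + 96127117088317423523080353806946938233771775400 + 95047037121032958090236754325970006343504676800 + 93990958930799258555900790389014784050799069280 + 92958091250241024945396386099025610599691387200 + 91947677214912318152511642771862288745346915600 + 90958992513676701828291087473240113597547486400 + 89991343657148226276926288670333303878424640800 + 89044066355494034421379696158014005942862276160 + 88116523997624304896156990989701360047624127450 + 87208106224452920309598671494962170768782641600 + 86318227589509523163582358520523781271142002400 + 85446326300726598687182536717286167318908244800 + 84591863037719332700310711350113305645719162352 + 83754319839326071980505654802092381827444715200 + 82933199056587581078735991519718927103646237600 + 82128022366717798738165739174867287034678798400 + 81338329843960896827221837836647409274729963800 + 80563679083542221619343534619155529186399202240 + 79803644375206917641802557877465382684640719200 + 79057815923102180093748328364591874435251553600 + 78325799108999382129917325324178986708999224400 + 77607213796072782293863037935883766647448772800 + 76901693670653938818464283045557550587017420320 + 76208885619566966396676316531633608689837083200 + 75528449140820832768134563705458308612249252100 = 44835143901536083460787730821655611393582824127335, so H_112 = 44835143901536083460787730821655611393582824127335/8459186303771933270031071135011330564571916235200; reducing by gcd(44835143901536083460787730821655611393582824127335, 8459186303771933270031071135011330564571916235200) = 55 gives 815184434573383335650686014939192934428778620497/153803387341307877636928566091115101174034840640 ≈ 5.30017. (The PNT-adjacent estimate ln(112) + γ ≈ 5.29571 matches within O(1/n).)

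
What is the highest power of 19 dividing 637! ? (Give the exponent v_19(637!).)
v_19(637!) = 34

Legendre's formula: v_p(n!) = Σ_{k ≥ 1} ⌊n / p^k⌋. For p = 19, n = 637, the terms are:
  ⌊637/19^1⌋ = ⌊637/19⌋ = 33
  ⌊637/19^2⌋ = ⌊637/361⌋ = 1
(the next term ⌊637/19^3⌋ = 0, terminating the sum). Summing: v_19(637!) = 33 + 1 = 34.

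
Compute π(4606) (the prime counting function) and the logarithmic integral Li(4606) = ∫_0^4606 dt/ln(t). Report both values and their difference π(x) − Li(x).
π(4606) = 623;  Li(4606) ≈ 637.80;  π(x) − Li(x) ≈ -14.80.

Direct count of primes ≤ 4606 gives π(4606) = 623. Numerical evaluation of the logarithmic integral gives Li(4606) ≈ 637.80. The difference π(x) − Li(x) ≈ -14.80 is typically negative for small/moderate x (Li(x) overestimates), though Littlewood's theorem shows this sign changes infinitely often.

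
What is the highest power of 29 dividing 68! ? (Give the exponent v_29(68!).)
v_29(68!) = 2

Legendre's formula: v_p(n!) = Σ_{k ≥ 1} ⌊n / p^k⌋. For p = 29, n = 68, the terms are:
  ⌊68/29^1⌋ = ⌊68/29⌋ = 2
(the next term ⌊68/29^2⌋ = 0, terminating the sum). Summing: v_29(68!) = 2 = 2.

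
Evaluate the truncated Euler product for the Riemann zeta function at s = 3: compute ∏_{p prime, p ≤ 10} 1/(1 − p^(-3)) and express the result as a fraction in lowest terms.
∏ = 18375/15314

The primes p ≤ 10 are [2, 3, 5, 7]. For each prime, (1 − 1/p^3)^(-1) = p^3 / (p^3 − 1). The product is (1 − 1/2^3)^(-1), (1 − 1/3^3)^(-1), (1 − 1/5^3)^(-1), (1 − 1/7^3)^(-1) = ∏ p^3 / (p^3 − 1) = 18375/15314.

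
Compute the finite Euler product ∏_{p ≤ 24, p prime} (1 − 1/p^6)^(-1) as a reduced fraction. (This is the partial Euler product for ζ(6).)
∏ = 7921457489978054880231124911875/7786417203783354362865572118528

The primes p ≤ 24 are [2, 3, 5, 7, 11, 13, 17, 19, 23]. For each prime, (1 − 1/p^6)^(-1) = p^6 / (p^6 − 1). The product is (1 − 1/2^6)^(-1), (1 − 1/3^6)^(-1), (1 − 1/5^6)^(-1), (1 − 1/7^6)^(-1), (1 − 1/11^6)^(-1), (1 − 1/13^6)^(-1), (1 − 1/17^6)^(-1), (1 − 1/19^6)^(-1), (1 − 1/23^6)^(-1) = ∏ p^6 / (p^6 − 1) = 7921457489978054880231124911875/7786417203783354362865572118528.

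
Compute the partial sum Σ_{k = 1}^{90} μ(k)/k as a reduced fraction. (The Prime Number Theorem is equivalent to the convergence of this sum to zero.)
Σ μ(k)/k = -34833113669423893495541895404789/23768741896345550770650537601358310

Values of μ(k) for 1 ≤ k ≤ 90: μ(1) = 1, μ(2) = -1, μ(3) = -1, μ(5) = -1, μ(6) = 1, μ(7) = -1, μ(10) = 1, μ(11) = -1, μ(13) = -1, μ(14) = 1, μ(15) = 1, μ(17) = -1, μ(19) = -1, μ(21) = 1, μ(22) = 1, μ(23) = -1, μ(26) = 1, μ(29) = -1, μ(30) = -1, μ(31) = -1, μ(33) = 1, μ(34) = 1, μ(35) = 1, μ(37) = -1, μ(38) = 1, μ(39) = 1, μ(41) = -1, μ(42) = -1, μ(43) = -1, μ(46) = 1, μ(47) = -1, μ(51) = 1, μ(53) = -1, μ(55) = 1, μ(57) = 1, μ(58) = 1, μ(59) = -1, μ(61) = -1, μ(62) = 1, μ(65) = 1, μ(66) = -1, μ(67) = -1, μ(69) = 1, μ(70) = -1, μ(71) = -1, μ(73) = -1, μ(74) = 1, μ(77) = 1, μ(78) = -1, μ(79) = -1, μ(82) = 1, μ(83) = -1, μ(85) = 1, μ(86) = 1, μ(87) = 1, μ(89) = -1, with μ = 0 on non-squarefree integers. Summing μ(k)/k for k where μ(k) ≠ 0 gives -34833113669423893495541895404789/23768741896345550770650537601358310 ≈ -0.0015. (PNT ⟺ this sum → 0 as n → ∞.)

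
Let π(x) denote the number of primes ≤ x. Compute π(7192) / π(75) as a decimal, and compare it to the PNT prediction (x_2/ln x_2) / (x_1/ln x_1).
π(7192)/π(75) = 918/21 ≈ 43.7143;  PNT prediction ≈ 46.6199.

π(75) = 21 and π(7192) = 918, so π(7192)/π(75) ≈ 43.7143. The PNT-predicted ratio is (7192/ln(7192)) / (75/ln(75)) ≈ 46.6199. The two agree to within a few percent, as expected.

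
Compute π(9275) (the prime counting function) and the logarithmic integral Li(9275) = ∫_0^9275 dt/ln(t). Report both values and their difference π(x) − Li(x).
π(9275) = 1147;  Li(9275) ≈ 1167.10;  π(x) − Li(x) ≈ -20.10.

Direct count of primes ≤ 9275 gives π(9275) = 1147. Numerical evaluation of the logarithmic integral gives Li(9275) ≈ 1167.10. The difference π(x) − Li(x) ≈ -20.10 is typically negative for small/moderate x (Li(x) overestimates), though Littlewood's theorem shows this sign changes infinitely often.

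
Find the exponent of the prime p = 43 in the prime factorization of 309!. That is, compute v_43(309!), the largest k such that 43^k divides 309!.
v_43(309!) = 7

Legendre's formula: v_p(n!) = Σ_{k ≥ 1} ⌊n / p^k⌋. For p = 43, n = 309, the terms are:
  ⌊309/43^1⌋ = ⌊309/43⌋ = 7
(the next term ⌊309/43^2⌋ = 0, terminating the sum). Summing: v_43(309!) = 7 = 7.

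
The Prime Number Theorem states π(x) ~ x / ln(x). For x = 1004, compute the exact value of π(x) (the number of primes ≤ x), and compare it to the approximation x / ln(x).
π(1004) = 168;  x/ln(x) ≈ 145.26;  relative error ≈ 13.54%.

Directly count primes up to 1004: π(1004) = 168. The PNT approximation gives 1004/ln(1004) ≈ 1004/6.91175 ≈ 145.26. Relative error (π(x) − x/ln(x)) / π(x) ≈ 13.54%; the approximation is known to undercount slightly (Li(x) is a better estimate).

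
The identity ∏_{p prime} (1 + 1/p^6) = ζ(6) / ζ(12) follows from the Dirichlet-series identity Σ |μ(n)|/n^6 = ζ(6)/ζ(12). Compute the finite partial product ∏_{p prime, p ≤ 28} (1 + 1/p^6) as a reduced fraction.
∏ = 1528148900144746288585670319214284020/1502467574555591484127420211226932553

The primes p ≤ 28 are [2, 3, 5, 7, 11, 13, 17, 19, 23]. For each, (1 + 1/p^6) = (p^6 + 1)/p^6. Multiplying these fractions over p ∈ [2, 3, 5, 7, 11, 13, 17, 19, 23] gives 1528148900144746288585670319214284020/1502467574555591484127420211226932553. (In the limit P → ∞ this tends to ζ(6)/ζ(12).)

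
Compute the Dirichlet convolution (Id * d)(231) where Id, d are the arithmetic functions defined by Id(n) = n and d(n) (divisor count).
(Id * d)(231) = 585

Divisors of 231: [1, 3, 7, 11, 21, 33, 77, 231]. For each d | 231:
  d = 1: Id(1) · d(231/1) = 1 · 8 = 8
  d = 3: Id(3) · d(231/3) = 3 · 4 = 12
  d = 7: Id(7) · d(231/7) = 7 · 4 = 28
  d = 11: Id(11) · d(231/11) = 11 · 4 = 44
  d = 21: Id(21) · d(231/21) = 21 · 2 = 42
  d = 33: Id(33) · d(231/33) = 33 · 2 = 66
  d = 77: Id(77) · d(231/77) = 77 · 2 = 154
  d = 231: Id(231) · d(231/231) = 231 · 1 = 231
Summing: (Id * d)(231) = 8 + 12 + 28 + 44 + 42 + 66 + 154 + 231 = 585.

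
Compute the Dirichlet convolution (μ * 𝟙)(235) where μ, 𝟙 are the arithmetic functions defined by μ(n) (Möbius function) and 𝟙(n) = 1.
(μ * 𝟙)(235) = 0

Divisors of 235: [1, 5, 47, 235]. For each d | 235:
  d = 1: μ(1) · 𝟙(235/1) = 1 · 1 = 1
  d = 5: μ(5) · 𝟙(235/5) = -1 · 1 = -1
  d = 47: μ(47) · 𝟙(235/47) = -1 · 1 = -1
  d = 235: μ(235) · 𝟙(235/235) = 1 · 1 = 1
Summing: (μ * 𝟙)(235) = 1 + -1 + -1 + 1 = 0.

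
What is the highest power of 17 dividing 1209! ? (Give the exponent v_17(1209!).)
v_17(1209!) = 75

Legendre's formula: v_p(n!) = Σ_{k ≥ 1} ⌊n / p^k⌋. For p = 17, n = 1209, the terms are:
  ⌊1209/17^1⌋ = ⌊1209/17⌋ = 71
  ⌊1209/17^2⌋ = ⌊1209/289⌋ = 4
(the next term ⌊1209/17^3⌋ = 0, terminating the sum). Summing: v_17(1209!) = 71 + 4 = 75.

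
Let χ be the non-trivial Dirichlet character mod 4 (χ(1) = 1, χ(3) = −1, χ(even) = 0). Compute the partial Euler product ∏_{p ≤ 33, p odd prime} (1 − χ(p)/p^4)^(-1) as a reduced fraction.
∏ = 1870816715381797956556539609218365/1891731462842378884815364370202624

The odd primes p ≤ 33 are [3, 5, 7, 11, 13, 17, 19, 23, 29, 31]. For each, χ(p) = 1 if p ≡ 1 mod 4, χ(p) = −1 if p ≡ 3 mod 4. Taking (1 − χ(p)/p^4)^(-1) = p^4/(p^4 − χ(p)): (1 − (-1)/3^4)^(-1) · (1 − (1)/5^4)^(-1) · (1 − (-1)/7^4)^(-1) · (1 − (-1)/11^4)^(-1) · (1 − (1)/13^4)^(-1) · (1 − (1)/17^4)^(-1) · (1 − (-1)/19^4)^(-1) · (1 − (-1)/23^4)^(-1) · (1 − (1)/29^4)^(-1) · (1 − (-1)/31^4)^(-1) = 1870816715381797956556539609218365/1891731462842378884815364370202624.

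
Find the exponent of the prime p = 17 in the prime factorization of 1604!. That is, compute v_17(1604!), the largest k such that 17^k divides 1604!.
v_17(1604!) = 99

Legendre's formula: v_p(n!) = Σ_{k ≥ 1} ⌊n / p^k⌋. For p = 17, n = 1604, the terms are:
  ⌊1604/17^1⌋ = ⌊1604/17⌋ = 94
  ⌊1604/17^2⌋ = ⌊1604/289⌋ = 5
(the next term ⌊1604/17^3⌋ = 0, terminating the sum). Summing: v_17(1604!) = 94 + 5 = 99.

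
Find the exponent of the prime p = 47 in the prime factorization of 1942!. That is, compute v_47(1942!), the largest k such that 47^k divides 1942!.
v_47(1942!) = 41

Legendre's formula: v_p(n!) = Σ_{k ≥ 1} ⌊n / p^k⌋. For p = 47, n = 1942, the terms are:
  ⌊1942/47^1⌋ = ⌊1942/47⌋ = 41
(the next term ⌊1942/47^2⌋ = 0, terminating the sum). Summing: v_47(1942!) = 41 = 41.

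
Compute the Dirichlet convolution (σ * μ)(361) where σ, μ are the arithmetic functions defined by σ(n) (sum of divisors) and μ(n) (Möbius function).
(σ * μ)(361) = 361

Divisors of 361: [1, 19, 361]. For each d | 361:
  d = 1: σ(1) · μ(361/1) = 1 · 0 = 0
  d = 19: σ(19) · μ(361/19) = 20 · -1 = -20
  d = 361: σ(361) · μ(361/361) = 381 · 1 = 381
Summing: (σ * μ)(361) = 0 + -20 + 381 = 361.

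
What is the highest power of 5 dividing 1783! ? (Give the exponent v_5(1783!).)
v_5(1783!) = 443

Legendre's formula: v_p(n!) = Σ_{k ≥ 1} ⌊n / p^k⌋. For p = 5, n = 1783, the terms are:
  ⌊1783/5^1⌋ = ⌊1783/5⌋ = 356
  ⌊1783/5^2⌋ = ⌊1783/25⌋ = 71
  ⌊1783/5^3⌋ = ⌊1783/125⌋ = 14
  ⌊1783/5^4⌋ = ⌊1783/625⌋ = 2
(the next term ⌊1783/5^5⌋ = 0, terminating the sum). Summing: v_5(1783!) = 356 + 71 + 14 + 2 = 443.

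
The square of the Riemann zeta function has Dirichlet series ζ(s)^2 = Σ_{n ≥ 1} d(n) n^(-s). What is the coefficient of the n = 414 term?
d(414) = 12

ζ(s)^2 = (Σ 1/m^s)(Σ 1/k^s). The coefficient of 1/n^s in the product is the number of ordered pairs (m, k) with mk = n, which equals d(n). For n = 414, divisors are [1, 2, 3, 6, 9, 18, 23, 46, 69, 138, 207, 414], so d(414) = 12.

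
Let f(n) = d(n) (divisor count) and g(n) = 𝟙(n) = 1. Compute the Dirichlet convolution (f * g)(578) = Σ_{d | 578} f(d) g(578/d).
(d * 𝟙)(578) = 18

Divisors of 578: [1, 2, 17, 34, 289, 578]. For each d | 578:
  d = 1: d(1) · 𝟙(578/1) = 1 · 1 = 1
  d = 2: d(2) · 𝟙(578/2) = 2 · 1 = 2
  d = 17: d(17) · 𝟙(578/17) = 2 · 1 = 2
  d = 34: d(34) · 𝟙(578/34) = 4 · 1 = 4
  d = 289: d(289) · 𝟙(578/289) = 3 · 1 = 3
  d = 578: d(578) · 𝟙(578/578) = 6 · 1 = 6
Summing: (d * 𝟙)(578) = 1 + 2 + 2 + 4 + 3 + 6 = 18.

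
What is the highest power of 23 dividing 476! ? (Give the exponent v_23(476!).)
v_23(476!) = 20

Legendre's formula: v_p(n!) = Σ_{k ≥ 1} ⌊n / p^k⌋. For p = 23, n = 476, the terms are:
  ⌊476/23^1⌋ = ⌊476/23⌋ = 20
(the next term ⌊476/23^2⌋ = 0, terminating the sum). Summing: v_23(476!) = 20 = 20.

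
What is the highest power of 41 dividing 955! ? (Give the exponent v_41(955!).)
v_41(955!) = 23

Legendre's formula: v_p(n!) = Σ_{k ≥ 1} ⌊n / p^k⌋. For p = 41, n = 955, the terms are:
  ⌊955/41^1⌋ = ⌊955/41⌋ = 23
(the next term ⌊955/41^2⌋ = 0, terminating the sum). Summing: v_41(955!) = 23 = 23.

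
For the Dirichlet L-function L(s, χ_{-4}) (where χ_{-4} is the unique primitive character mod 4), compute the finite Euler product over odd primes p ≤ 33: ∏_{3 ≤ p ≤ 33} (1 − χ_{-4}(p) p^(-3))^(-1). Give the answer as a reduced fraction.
∏ = 16829566118167783909225/17369167366519535960064

The odd primes p ≤ 33 are [3, 5, 7, 11, 13, 17, 19, 23, 29, 31]. For each, χ(p) = 1 if p ≡ 1 mod 4, χ(p) = −1 if p ≡ 3 mod 4. Taking (1 − χ(p)/p^3)^(-1) = p^3/(p^3 − χ(p)): (1 − (-1)/3^3)^(-1) · (1 − (1)/5^3)^(-1) · (1 − (-1)/7^3)^(-1) · (1 − (-1)/11^3)^(-1) · (1 − (1)/13^3)^(-1) · (1 − (1)/17^3)^(-1) · (1 − (-1)/19^3)^(-1) · (1 − (-1)/23^3)^(-1) · (1 − (1)/29^3)^(-1) · (1 − (-1)/31^3)^(-1) = 16829566118167783909225/17369167366519535960064.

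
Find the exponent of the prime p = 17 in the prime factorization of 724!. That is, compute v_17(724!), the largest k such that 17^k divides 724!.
v_17(724!) = 44

Legendre's formula: v_p(n!) = Σ_{k ≥ 1} ⌊n / p^k⌋. For p = 17, n = 724, the terms are:
  ⌊724/17^1⌋ = ⌊724/17⌋ = 42
  ⌊724/17^2⌋ = ⌊724/289⌋ = 2
(the next term ⌊724/17^3⌋ = 0, terminating the sum). Summing: v_17(724!) = 42 + 2 = 44.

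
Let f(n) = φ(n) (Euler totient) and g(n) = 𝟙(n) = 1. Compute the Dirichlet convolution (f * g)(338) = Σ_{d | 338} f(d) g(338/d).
(φ * 𝟙)(338) = 338

Divisors of 338: [1, 2, 13, 26, 169, 338]. For each d | 338:
  d = 1: φ(1) · 𝟙(338/1) = 1 · 1 = 1
  d = 2: φ(2) · 𝟙(338/2) = 1 · 1 = 1
  d = 13: φ(13) · 𝟙(338/13) = 12 · 1 = 12
  d = 26: φ(26) · 𝟙(338/26) = 12 · 1 = 12
  d = 169: φ(169) · 𝟙(338/169) = 156 · 1 = 156
  d = 338: φ(338) · 𝟙(338/338) = 156 · 1 = 156
Summing: (φ * 𝟙)(338) = 1 + 1 + 12 + 12 + 156 + 156 = 338.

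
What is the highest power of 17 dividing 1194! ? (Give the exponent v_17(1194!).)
v_17(1194!) = 74

Legendre's formula: v_p(n!) = Σ_{k ≥ 1} ⌊n / p^k⌋. For p = 17, n = 1194, the terms are:
  ⌊1194/17^1⌋ = ⌊1194/17⌋ = 70
  ⌊1194/17^2⌋ = ⌊1194/289⌋ = 4
(the next term ⌊1194/17^3⌋ = 0, terminating the sum). Summing: v_17(1194!) = 70 + 4 = 74.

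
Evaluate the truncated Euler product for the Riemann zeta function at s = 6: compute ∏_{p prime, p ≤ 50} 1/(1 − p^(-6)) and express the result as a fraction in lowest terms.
∏ = 739922824862544451640166694180680765476614483998462834502498139791315/727309058868145310276350820375862045292293308126790710400267935809536

The primes p ≤ 50 are [2, 3, 5, 7, 11, 13, 17, 19, 23, 29, 31, 37, 41, 43, 47]. For each prime, (1 − 1/p^6)^(-1) = p^6 / (p^6 − 1). The product is (1 − 1/2^6)^(-1), (1 − 1/3^6)^(-1), (1 − 1/5^6)^(-1), (1 − 1/7^6)^(-1), (1 − 1/11^6)^(-1), (1 − 1/13^6)^(-1), (1 − 1/17^6)^(-1), (1 − 1/19^6)^(-1), (1 − 1/23^6)^(-1), (1 − 1/29^6)^(-1), (1 − 1/31^6)^(-1), (1 − 1/37^6)^(-1), (1 − 1/41^6)^(-1), (1 − 1/43^6)^(-1), (1 − 1/47^6)^(-1) = ∏ p^6 / (p^6 − 1) = 739922824862544451640166694180680765476614483998462834502498139791315/727309058868145310276350820375862045292293308126790710400267935809536.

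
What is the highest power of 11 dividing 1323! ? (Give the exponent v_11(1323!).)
v_11(1323!) = 130

Legendre's formula: v_p(n!) = Σ_{k ≥ 1} ⌊n / p^k⌋. For p = 11, n = 1323, the terms are:
  ⌊1323/11^1⌋ = ⌊1323/11⌋ = 120
  ⌊1323/11^2⌋ = ⌊1323/121⌋ = 10
(the next term ⌊1323/11^3⌋ = 0, terminating the sum). Summing: v_11(1323!) = 120 + 10 = 130.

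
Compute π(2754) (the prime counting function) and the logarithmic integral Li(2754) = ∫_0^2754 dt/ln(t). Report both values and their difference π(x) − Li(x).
π(2754) = 402;  Li(2754) ≈ 411.87;  π(x) − Li(x) ≈ -9.87.

Direct count of primes ≤ 2754 gives π(2754) = 402. Numerical evaluation of the logarithmic integral gives Li(2754) ≈ 411.87. The difference π(x) − Li(x) ≈ -9.87 is typically negative for small/moderate x (Li(x) overestimates), though Littlewood's theorem shows this sign changes infinitely often.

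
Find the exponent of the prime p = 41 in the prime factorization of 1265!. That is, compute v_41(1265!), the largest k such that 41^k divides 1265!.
v_41(1265!) = 30

Legendre's formula: v_p(n!) = Σ_{k ≥ 1} ⌊n / p^k⌋. For p = 41, n = 1265, the terms are:
  ⌊1265/41^1⌋ = ⌊1265/41⌋ = 30
(the next term ⌊1265/41^2⌋ = 0, terminating the sum). Summing: v_41(1265!) = 30 = 30.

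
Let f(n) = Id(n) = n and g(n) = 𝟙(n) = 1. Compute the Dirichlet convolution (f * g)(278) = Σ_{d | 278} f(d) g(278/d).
(Id * 𝟙)(278) = 420

Divisors of 278: [1, 2, 139, 278]. For each d | 278:
  d = 1: Id(1) · 𝟙(278/1) = 1 · 1 = 1
  d = 2: Id(2) · 𝟙(278/2) = 2 · 1 = 2
  d = 139: Id(139) · 𝟙(278/139) = 139 · 1 = 139
  d = 278: Id(278) · 𝟙(278/278) = 278 · 1 = 278
Summing: (Id * 𝟙)(278) = 1 + 2 + 139 + 278 = 420.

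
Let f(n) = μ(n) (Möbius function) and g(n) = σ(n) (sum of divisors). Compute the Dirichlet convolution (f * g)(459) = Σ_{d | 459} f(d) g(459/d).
(μ * σ)(459) = 459

Divisors of 459: [1, 3, 9, 17, 27, 51, 153, 459]. For each d | 459:
  d = 1: μ(1) · σ(459/1) = 1 · 720 = 720
  d = 3: μ(3) · σ(459/3) = -1 · 234 = -234
  d = 9: μ(9) · σ(459/9) = 0 · 72 = 0
  d = 17: μ(17) · σ(459/17) = -1 · 40 = -40
  d = 27: μ(27) · σ(459/27) = 0 · 18 = 0
  d = 51: μ(51) · σ(459/51) = 1 · 13 = 13
  d = 153: μ(153) · σ(459/153) = 0 · 4 = 0
  d = 459: μ(459) · σ(459/459) = 0 · 1 = 0
Summing: (μ * σ)(459) = 720 + -234 + 0 + -40 + 0 + 13 + 0 + 0 = 459.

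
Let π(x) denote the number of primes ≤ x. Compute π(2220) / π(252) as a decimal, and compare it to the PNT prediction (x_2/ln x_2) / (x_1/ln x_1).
π(2220)/π(252) = 330/54 ≈ 6.1111;  PNT prediction ≈ 6.3219.

π(252) = 54 and π(2220) = 330, so π(2220)/π(252) ≈ 6.1111. The PNT-predicted ratio is (2220/ln(2220)) / (252/ln(252)) ≈ 6.3219. The two agree to within a few percent, as expected.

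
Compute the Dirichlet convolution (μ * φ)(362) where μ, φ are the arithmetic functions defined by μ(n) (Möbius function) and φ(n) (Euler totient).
(μ * φ)(362) = 0

Divisors of 362: [1, 2, 181, 362]. For each d | 362:
  d = 1: μ(1) · φ(362/1) = 1 · 180 = 180
  d = 2: μ(2) · φ(362/2) = -1 · 180 = -180
  d = 181: μ(181) · φ(362/181) = -1 · 1 = -1
  d = 362: μ(362) · φ(362/362) = 1 · 1 = 1
Summing: (μ * φ)(362) = 180 + -180 + -1 + 1 = 0.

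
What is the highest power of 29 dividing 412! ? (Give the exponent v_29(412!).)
v_29(412!) = 14

Legendre's formula: v_p(n!) = Σ_{k ≥ 1} ⌊n / p^k⌋. For p = 29, n = 412, the terms are:
  ⌊412/29^1⌋ = ⌊412/29⌋ = 14
(the next term ⌊412/29^2⌋ = 0, terminating the sum). Summing: v_29(412!) = 14 = 14.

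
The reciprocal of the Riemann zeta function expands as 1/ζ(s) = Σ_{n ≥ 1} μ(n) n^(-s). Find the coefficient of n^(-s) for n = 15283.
μ(15283) = -1

Factor n = 15283 = 17 · 29 · 31. μ(n) = 0 if any exponent ≥ 2 (not squarefree); otherwise μ(n) = (−1)^{ω(n)} where ω(n) is the number of distinct prime factors. Applying: μ(15283) = -1.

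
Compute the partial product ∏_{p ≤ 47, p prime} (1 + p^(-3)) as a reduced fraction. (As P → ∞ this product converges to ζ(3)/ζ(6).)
∏ = 8015182591485824614015950466842624/6783810016842653083409665472454505

The primes p ≤ 47 are [2, 3, 5, 7, 11, 13, 17, 19, 23, 29, 31, 37, 41, 43, 47]. For each, (1 + 1/p^3) = (p^3 + 1)/p^3. Multiplying these fractions over p ∈ [2, 3, 5, 7, 11, 13, 17, 19, 23, 29, 31, 37, 41, 43, 47] gives 8015182591485824614015950466842624/6783810016842653083409665472454505. (In the limit P → ∞ this tends to ζ(3)/ζ(6).)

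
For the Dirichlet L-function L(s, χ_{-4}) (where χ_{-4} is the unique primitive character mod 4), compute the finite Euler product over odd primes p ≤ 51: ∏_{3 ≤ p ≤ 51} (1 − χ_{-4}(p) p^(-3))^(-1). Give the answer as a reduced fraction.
∏ = 5542372783760447569145696690995330585/5720007308274565543266215981884637184

The odd primes p ≤ 51 are [3, 5, 7, 11, 13, 17, 19, 23, 29, 31, 37, 41, 43, 47]. For each, χ(p) = 1 if p ≡ 1 mod 4, χ(p) = −1 if p ≡ 3 mod 4. Taking (1 − χ(p)/p^3)^(-1) = p^3/(p^3 − χ(p)): (1 − (-1)/3^3)^(-1) · (1 − (1)/5^3)^(-1) · (1 − (-1)/7^3)^(-1) · (1 − (-1)/11^3)^(-1) · (1 − (1)/13^3)^(-1) · (1 − (1)/17^3)^(-1) · (1 − (-1)/19^3)^(-1) · (1 − (-1)/23^3)^(-1) · (1 − (1)/29^3)^(-1) · (1 − (-1)/31^3)^(-1) · (1 − (1)/37^3)^(-1) · (1 − (1)/41^3)^(-1) · (1 − (-1)/43^3)^(-1) · (1 − (-1)/47^3)^(-1) = 5542372783760447569145696690995330585/5720007308274565543266215981884637184.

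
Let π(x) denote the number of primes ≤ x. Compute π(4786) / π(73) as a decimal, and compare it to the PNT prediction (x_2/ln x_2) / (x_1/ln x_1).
π(4786)/π(73) = 642/21 ≈ 30.5714;  PNT prediction ≈ 33.1966.

π(73) = 21 and π(4786) = 642, so π(4786)/π(73) ≈ 30.5714. The PNT-predicted ratio is (4786/ln(4786)) / (73/ln(73)) ≈ 33.1966. The two agree to within a few percent, as expected.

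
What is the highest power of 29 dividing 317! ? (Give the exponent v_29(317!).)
v_29(317!) = 10

Legendre's formula: v_p(n!) = Σ_{k ≥ 1} ⌊n / p^k⌋. For p = 29, n = 317, the terms are:
  ⌊317/29^1⌋ = ⌊317/29⌋ = 10
(the next term ⌊317/29^2⌋ = 0, terminating the sum). Summing: v_29(317!) = 10 = 10.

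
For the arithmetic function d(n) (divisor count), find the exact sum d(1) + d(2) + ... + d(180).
Σ_{n ≤ 180} d(n) = 971

Compute d(n) for each 1 ≤ n ≤ 180: d(1) = 1, d(2) = 2, d(3) = 2, d(4) = 3, d(5) = 2, d(6) = 4, d(7) = 2, d(8) = 4, d(9) = 3, d(10) = 4, d(11) = 2, d(12) = 6, d(13) = 2, d(14) = 4, d(15) = 4, d(16) = 5, d(17) = 2, d(18) = 6, d(19) = 2, d(20) = 6, d(21) = 4, d(22) = 4, d(23) = 2, d(24) = 8, d(25) = 3, d(26) = 4, d(27) = 4, d(28) = 6, d(29) = 2, d(30) = 8, d(31) = 2, d(32) = 6, d(33) = 4, d(34) = 4, d(35) = 4, d(36) = 9, d(37) = 2, d(38) = 4, d(39) = 4, d(40) = 8, d(41) = 2, d(42) = 8, d(43) = 2, d(44) = 6, d(45) = 6, d(46) = 4, d(47) = 2, d(48) = 10, d(49) = 3, d(50) = 6, d(51) = 4, d(52) = 6, d(53) = 2, d(54) = 8, d(55) = 4, d(56) = 8, d(57) = 4, d(58) = 4, d(59) = 2, d(60) = 12, d(61) = 2, d(62) = 4, d(63) = 6, d(64) = 7, d(65) = 4, d(66) = 8, d(67) = 2, d(68) = 6, d(69) = 4, d(70) = 8, d(71) = 2, d(72) = 12, d(73) = 2, d(74) = 4, d(75) = 6, d(76) = 6, d(77) = 4, d(78) = 8, d(79) = 2, d(80) = 10, d(81) = 5, d(82) = 4, d(83) = 2, d(84) = 12, d(85) = 4, d(86) = 4, d(87) = 4, d(88) = 8, d(89) = 2, d(90) = 12, d(91) = 4, d(92) = 6, d(93) = 4, d(94) = 4, d(95) = 4, d(96) = 12, d(97) = 2, d(98) = 6, d(99) = 6, d(100) = 9, d(101) = 2, d(102) = 8, d(103) = 2, d(104) = 8, d(105) = 8, d(106) = 4, d(107) = 2, d(108) = 12, d(109) = 2, d(110) = 8, d(111) = 4, d(112) = 10, d(113) = 2, d(114) = 8, d(115) = 4, d(116) = 6, d(117) = 6, d(118) = 4, d(119) = 4, d(120) = 16, d(121) = 3, d(122) = 4, d(123) = 4, d(124) = 6, d(125) = 4, d(126) = 12, d(127) = 2, d(128) = 8, d(129) = 4, d(130) = 8, d(131) = 2, d(132) = 12, d(133) = 4, d(134) = 4, d(135) = 8, d(136) = 8, d(137) = 2, d(138) = 8, d(139) = 2, d(140) = 12, d(141) = 4, d(142) = 4, d(143) = 4, d(144) = 15, d(145) = 4, d(146) = 4, d(147) = 6, d(148) = 6, d(149) = 2, d(150) = 12, d(151) = 2, d(152) = 8, d(153) = 6, d(154) = 8, d(155) = 4, d(156) = 12, d(157) = 2, d(158) = 4, d(159) = 4, d(160) = 12, d(161) = 4, d(162) = 10, d(163) = 2, d(164) = 6, d(165) = 8, d(166) = 4, d(167) = 2, d(168) = 16, d(169) = 3, d(170) = 8, d(171) = 6, d(172) = 6, d(173) = 2, d(174) = 8, d(175) = 6, d(176) = 10, d(177) = 4, d(178) = 4, d(179) = 2, d(180) = 18. Summing all 180 values: 971. (Dirichlet's divisor formula: Σ_{n ≤ x} d(n) = x ln(x) + (2γ − 1) x + O(√x). For x = 180, the asymptotic estimate is ≈ 962.53.)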